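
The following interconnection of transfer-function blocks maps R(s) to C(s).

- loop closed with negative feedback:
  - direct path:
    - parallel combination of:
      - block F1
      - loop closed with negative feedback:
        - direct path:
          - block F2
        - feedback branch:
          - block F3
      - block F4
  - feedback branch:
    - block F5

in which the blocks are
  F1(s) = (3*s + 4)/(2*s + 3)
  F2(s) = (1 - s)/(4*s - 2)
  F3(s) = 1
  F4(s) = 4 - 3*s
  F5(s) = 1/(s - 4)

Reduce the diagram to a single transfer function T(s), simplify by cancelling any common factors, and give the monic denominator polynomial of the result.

1. apply the feedback formula to F2, F3, giving (1 - s)/(3*s - 1)
2. reduce the parallel group F1, [F2/(1+F2*F3)], F4, giving (-18*s^3 + 10*s^2 + 45*s - 13)/(6*s^2 + 7*s - 3)
3. collapse the loop ((F1+[F2/(1+F2*F3)]+F4) forward, F5 return), giving (18*s^4 - 82*s^3 - 5*s^2 + 193*s - 52)/(12*s^3 + 7*s^2 - 14*s + 1)
T(s) is the step-3 result (common factors already cancelled). Leading coefficient of the denominator: 12. Divide through by 12 for the monic polynomial.

Final answer: s^3 + 7*s^2/12 - 7*s/6 + 1/12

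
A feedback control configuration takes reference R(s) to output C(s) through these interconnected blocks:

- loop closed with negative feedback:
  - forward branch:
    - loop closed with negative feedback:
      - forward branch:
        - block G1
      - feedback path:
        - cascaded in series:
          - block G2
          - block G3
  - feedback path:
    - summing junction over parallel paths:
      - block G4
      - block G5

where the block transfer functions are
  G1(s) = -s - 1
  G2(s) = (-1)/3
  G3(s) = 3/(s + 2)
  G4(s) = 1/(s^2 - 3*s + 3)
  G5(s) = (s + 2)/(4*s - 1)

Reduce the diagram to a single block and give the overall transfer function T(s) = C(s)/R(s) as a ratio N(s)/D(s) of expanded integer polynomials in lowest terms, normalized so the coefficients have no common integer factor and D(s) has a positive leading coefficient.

Reducing step by step:

1. combine G2, G3 in series -> (-1)/(s + 2)
2. apply the feedback formula to G1, (G2*G3) -> (-s^2 - 3*s - 2)/(2*s + 3)
3. reduce the parallel group G4, G5 -> (s^3 - s^2 + s + 5)/(4*s^3 - 13*s^2 + 15*s - 3)
4. close the feedback loop around [G1/(1+G1*(G2*G3))], (G4+G5) - this is the overall T(s), already in the required normalized form

Answer: (4*s^5 - s^4 - 16*s^3 + 16*s^2 + 21*s - 6)/(s^5 - 6*s^4 + 14*s^3 + 15*s^2 - 22*s + 19)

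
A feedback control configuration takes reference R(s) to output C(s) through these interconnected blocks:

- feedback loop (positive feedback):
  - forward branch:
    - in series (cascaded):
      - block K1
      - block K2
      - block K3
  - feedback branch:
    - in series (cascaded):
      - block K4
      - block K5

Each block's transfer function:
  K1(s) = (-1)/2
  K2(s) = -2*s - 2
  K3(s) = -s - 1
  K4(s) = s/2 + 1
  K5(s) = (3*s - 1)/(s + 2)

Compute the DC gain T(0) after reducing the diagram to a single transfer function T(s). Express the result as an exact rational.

1. cascade K1, K2, K3; result -s^2 - 2*s - 1
2. combine K4, K5 in series; result 3*s/2 - 1/2
3. close the feedback loop around (K1*K2*K3), (K4*K5); result (-2*s^2 - 4*s - 2)/(3*s^3 + 5*s^2 + s + 1)
DC gain: substitute s = 0 into T(s) from step 3: T(0) = -2/1 = -2.

Hence the answer: -2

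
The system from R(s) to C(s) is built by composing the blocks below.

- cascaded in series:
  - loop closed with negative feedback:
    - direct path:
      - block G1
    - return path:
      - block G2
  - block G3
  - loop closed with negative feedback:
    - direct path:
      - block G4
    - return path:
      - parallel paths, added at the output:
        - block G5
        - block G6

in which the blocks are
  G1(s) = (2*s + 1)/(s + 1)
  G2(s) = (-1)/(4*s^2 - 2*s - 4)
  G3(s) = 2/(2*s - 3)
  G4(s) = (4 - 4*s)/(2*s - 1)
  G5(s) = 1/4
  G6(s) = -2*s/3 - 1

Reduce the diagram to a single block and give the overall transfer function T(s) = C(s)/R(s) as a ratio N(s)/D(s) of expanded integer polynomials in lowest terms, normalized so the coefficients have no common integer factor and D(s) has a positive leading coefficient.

[1] collapse the loop (G1 forward, G2 return): (8*s^3 - 10*s - 4)/(4*s^3 + 2*s^2 - 8*s - 5)
[2] sum the parallel branches G5, G6: -2*s/3 - 3/4
[3] close the feedback loop around G4, (G5+G6): (12 - 12*s)/(8*s^2 + 7*s - 12)
[4] cascade [G1/(1+G1*G2)], G3, [G4/(1+G4*(G5+G6))], which is the overall transfer function T(s) = C(s)/R(s) in lowest terms

Answer: (-192*s^4 + 192*s^3 + 240*s^2 - 144*s - 96)/(64*s^6 - 8*s^5 - 328*s^4 + 54*s^3 + 482*s^2 - 63*s - 180)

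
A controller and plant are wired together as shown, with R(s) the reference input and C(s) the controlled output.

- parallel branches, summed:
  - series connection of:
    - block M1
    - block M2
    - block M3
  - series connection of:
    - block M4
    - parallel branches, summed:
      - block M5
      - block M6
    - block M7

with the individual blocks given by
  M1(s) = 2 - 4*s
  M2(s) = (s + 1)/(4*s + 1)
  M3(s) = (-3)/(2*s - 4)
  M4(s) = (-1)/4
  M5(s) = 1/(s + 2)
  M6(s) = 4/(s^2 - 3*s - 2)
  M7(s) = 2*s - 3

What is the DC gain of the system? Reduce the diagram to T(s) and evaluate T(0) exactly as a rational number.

Step 1: series reduction of M1, M2, M3, giving (6*s^2 + 3*s - 3)/(4*s^2 - 7*s - 2)
Step 2: parallel reduction of M5, M6, giving (s^2 + s + 6)/(s^3 - s^2 - 8*s - 4)
Step 3: series reduction of M4, (M5+M6), M7, giving (-2*s^3 + s^2 - 9*s + 18)/(4*s^3 - 4*s^2 - 32*s - 16)
Step 4: add (M1*M2*M3), (M4*(M5+M6)*M7) (parallel), giving (16*s^5 + 6*s^4 - 255*s^3 - 47*s^2 - 60*s + 12)/(16*s^5 - 44*s^4 - 108*s^3 + 168*s^2 + 176*s + 32)
Evaluating the step-4 result (the overall T(s)) at s = 0 gives T(0) = 12/32 = 3/8.

Answer: 3/8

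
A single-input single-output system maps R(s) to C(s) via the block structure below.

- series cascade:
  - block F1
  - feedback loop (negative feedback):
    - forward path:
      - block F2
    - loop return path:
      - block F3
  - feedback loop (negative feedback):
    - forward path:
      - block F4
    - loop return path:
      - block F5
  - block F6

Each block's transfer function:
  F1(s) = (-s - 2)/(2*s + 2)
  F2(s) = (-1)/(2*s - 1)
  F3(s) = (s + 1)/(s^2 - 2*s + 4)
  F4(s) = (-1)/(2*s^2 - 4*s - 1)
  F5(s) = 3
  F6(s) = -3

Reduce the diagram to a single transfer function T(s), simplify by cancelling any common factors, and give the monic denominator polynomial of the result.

Reducing step by step:

(1) close the feedback loop around F2, F3 = (-s^2 + 2*s - 4)/(2*s^3 - 5*s^2 + 9*s - 5)
(2) collapse the loop (F4 forward, F5 return) = (-1)/(2*s^2 - 4*s - 4)
(3) reduce the series chain F1, [F2/(1+F2*F3)], [F4/(1+F4*F5)], F6 = (3*s^3 + 24)/(8*s^6 - 28*s^5 + 24*s^4 + 8*s^3 - 84*s^2 + 8*s + 40)
T(s) is the step-3 result (common factors already cancelled). Leading coefficient of the denominator: 8. Divide through by 8 for the monic polynomial.

Answer: s^6 - 7*s^5/2 + 3*s^4 + s^3 - 21*s^2/2 + s + 5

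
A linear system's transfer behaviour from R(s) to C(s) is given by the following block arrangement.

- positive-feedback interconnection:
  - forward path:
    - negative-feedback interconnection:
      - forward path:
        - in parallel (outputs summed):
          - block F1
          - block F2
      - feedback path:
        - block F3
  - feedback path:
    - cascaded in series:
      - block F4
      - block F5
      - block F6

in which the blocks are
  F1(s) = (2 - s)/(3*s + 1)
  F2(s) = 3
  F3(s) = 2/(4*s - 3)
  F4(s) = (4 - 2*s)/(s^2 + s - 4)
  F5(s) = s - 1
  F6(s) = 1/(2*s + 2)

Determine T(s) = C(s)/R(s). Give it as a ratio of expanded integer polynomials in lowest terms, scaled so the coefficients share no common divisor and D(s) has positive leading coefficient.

Step 1 - add F1, F2 (parallel): (8*s + 5)/(3*s + 1)
Step 2 - reduce the feedback loop with forward (F1+F2) and return F3: (32*s^2 - 4*s - 15)/(12*s^2 + 11*s + 7)
Step 3 - reduce the series chain F4, F5, F6: (-s^2 + 3*s - 2)/(s^3 + 2*s^2 - 3*s - 4)
Step 4 - reduce the feedback loop with forward [(F1+F2)/(1+(F1+F2)*F3)] and return (F4*F5*F6), which is the overall transfer function T(s) = C(s)/R(s) in lowest terms

Therefore the answer is (32*s^5 + 60*s^4 - 119*s^3 - 146*s^2 + 61*s + 60)/(12*s^5 + 67*s^4 - 107*s^3 - 6*s^2 - 28*s - 58).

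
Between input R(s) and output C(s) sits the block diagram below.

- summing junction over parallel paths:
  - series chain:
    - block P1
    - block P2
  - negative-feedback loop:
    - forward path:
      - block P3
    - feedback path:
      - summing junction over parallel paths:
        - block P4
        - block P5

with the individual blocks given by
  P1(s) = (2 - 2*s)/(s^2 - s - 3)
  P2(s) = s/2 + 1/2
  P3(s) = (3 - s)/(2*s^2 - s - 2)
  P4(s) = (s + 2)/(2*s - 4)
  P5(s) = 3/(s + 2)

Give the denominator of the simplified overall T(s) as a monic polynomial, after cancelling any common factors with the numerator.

First reduce the diagram to T(s).

[1] combine P1, P2 in series gives (1 - s^2)/(s^2 - s - 3)
[2] reduce the parallel group P4, P5 gives (s^2 + 10*s - 8)/(2*s^2 - 8)
[3] close the feedback loop around P3, (P4+P5) gives (-2*s^3 + 6*s^2 + 8*s - 24)/(4*s^4 - 3*s^3 - 27*s^2 + 46*s - 8)
[4] reduce the parallel group (P1*P2), [P3/(1+P3*(P4+P5))] gives (-4*s^6 + s^5 + 39*s^4 - 41*s^3 - 69*s^2 + 46*s + 64)/(4*s^6 - 7*s^5 - 36*s^4 + 82*s^3 + 27*s^2 - 130*s + 24)
Step 4 gives the fully reduced T(s), with no common factor left to cancel. The denominator's leading coefficient is 4, so divide each of its coefficients by 4 to get the monic form.

Answer: s^6 - 7*s^5/4 - 9*s^4 + 41*s^3/2 + 27*s^2/4 - 65*s/2 + 6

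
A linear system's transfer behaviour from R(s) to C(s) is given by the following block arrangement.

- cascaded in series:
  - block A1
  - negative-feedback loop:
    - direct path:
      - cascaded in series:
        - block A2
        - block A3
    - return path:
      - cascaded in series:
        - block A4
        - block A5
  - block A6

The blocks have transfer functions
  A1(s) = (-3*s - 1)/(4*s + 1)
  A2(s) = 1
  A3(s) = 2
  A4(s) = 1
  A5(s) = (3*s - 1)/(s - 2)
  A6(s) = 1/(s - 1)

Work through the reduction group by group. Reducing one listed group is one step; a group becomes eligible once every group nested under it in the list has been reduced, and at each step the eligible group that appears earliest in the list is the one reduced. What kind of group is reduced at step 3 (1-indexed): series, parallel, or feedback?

(1) cascade A2, A3
(2) multiply A4, A5 (series)
(3) reduce the feedback loop with forward (A2*A3) and return (A4*A5)
(4) series reduction of A1, [(A2*A3)/(1+(A2*A3)*(A4*A5))], A6
Step 3: feedback.

Therefore the answer is feedback.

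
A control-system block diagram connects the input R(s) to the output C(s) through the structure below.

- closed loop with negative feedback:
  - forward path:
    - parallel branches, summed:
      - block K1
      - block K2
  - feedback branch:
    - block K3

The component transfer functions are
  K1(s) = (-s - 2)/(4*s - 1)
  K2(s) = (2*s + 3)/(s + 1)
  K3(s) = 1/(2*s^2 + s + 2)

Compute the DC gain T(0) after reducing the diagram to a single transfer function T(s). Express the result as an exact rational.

Reducing step by step:

(1) parallel reduction of K1, K2; result (7*s^2 + 7*s - 5)/(4*s^2 + 3*s - 1)
(2) reduce the feedback loop with forward (K1+K2) and return K3; result (14*s^4 + 21*s^3 + 11*s^2 + 9*s - 10)/(8*s^4 + 10*s^3 + 16*s^2 + 12*s - 7)
Step 2 gives the overall T(s). Then T(0) = -10/(-7) = 10/7.

Answer: 10/7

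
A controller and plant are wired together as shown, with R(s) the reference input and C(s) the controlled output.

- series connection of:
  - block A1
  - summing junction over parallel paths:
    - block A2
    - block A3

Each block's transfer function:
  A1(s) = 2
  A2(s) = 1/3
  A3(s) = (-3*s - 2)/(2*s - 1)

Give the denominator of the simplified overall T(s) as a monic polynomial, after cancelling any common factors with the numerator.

Step 1 - parallel reduction of A2, A3 -> (-7*s - 7)/(6*s - 3)
Step 2 - series reduction of A1, (A2+A3) -> (-14*s - 14)/(6*s - 3)
Step 2 gives the fully reduced T(s), with no common factor left to cancel. The denominator's leading coefficient is 6, so divide each of its coefficients by 6 to get the monic form.

Final answer: s - 1/2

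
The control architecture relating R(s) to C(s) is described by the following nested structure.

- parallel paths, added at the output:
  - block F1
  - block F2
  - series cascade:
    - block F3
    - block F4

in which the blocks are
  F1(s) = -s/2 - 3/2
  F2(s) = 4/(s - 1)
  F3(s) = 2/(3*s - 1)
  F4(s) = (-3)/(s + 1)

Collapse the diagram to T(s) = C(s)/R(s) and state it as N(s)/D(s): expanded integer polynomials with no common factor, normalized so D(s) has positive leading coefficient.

Reducing step by step:

Step 1 - multiply F3, F4 (series) = (-6)/(3*s^2 + 2*s - 1)
Step 2 - combine F1, F2, (F3*F4) in parallel, which is the overall transfer function T(s) = C(s)/R(s) in lowest terms

Answer: (-3*s^4 - 8*s^3 + 30*s^2 + 12*s + 1)/(6*s^3 - 2*s^2 - 6*s + 2)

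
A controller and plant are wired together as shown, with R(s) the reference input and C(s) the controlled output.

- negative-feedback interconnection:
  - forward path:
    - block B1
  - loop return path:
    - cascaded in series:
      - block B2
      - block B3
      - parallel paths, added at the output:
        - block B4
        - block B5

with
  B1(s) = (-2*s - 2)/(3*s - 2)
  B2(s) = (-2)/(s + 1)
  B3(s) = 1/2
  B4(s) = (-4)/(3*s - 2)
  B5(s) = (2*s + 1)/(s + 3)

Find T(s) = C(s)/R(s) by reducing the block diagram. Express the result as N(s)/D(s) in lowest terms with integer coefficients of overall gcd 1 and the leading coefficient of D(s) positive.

The answer is (-6*s^3 - 20*s^2 - 2*s + 12)/(9*s^3 + 27*s^2 - 42*s - 16).

Reasoning:
1. sum the parallel branches B4, B5; result (6*s^2 - 5*s - 14)/(3*s^2 + 7*s - 6)
2. series reduction of B2, B3, (B4+B5); result (-6*s^2 + 5*s + 14)/(3*s^3 + 10*s^2 + s - 6)
3. apply the feedback formula to B1, (B2*B3*(B4+B5)), which is the overall transfer function T(s) = C(s)/R(s) in lowest terms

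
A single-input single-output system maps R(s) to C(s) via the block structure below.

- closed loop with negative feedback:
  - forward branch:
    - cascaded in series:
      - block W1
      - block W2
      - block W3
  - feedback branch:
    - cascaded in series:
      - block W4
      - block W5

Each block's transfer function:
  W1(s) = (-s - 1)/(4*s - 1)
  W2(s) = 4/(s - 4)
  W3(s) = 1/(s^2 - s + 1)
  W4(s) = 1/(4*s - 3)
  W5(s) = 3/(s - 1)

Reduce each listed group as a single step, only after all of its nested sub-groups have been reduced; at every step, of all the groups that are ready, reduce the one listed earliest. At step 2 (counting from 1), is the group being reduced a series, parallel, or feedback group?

Step 1: multiply W1, W2, W3 (series)
Step 2: multiply W4, W5 (series)
Step 3: apply the feedback formula to (W1*W2*W3), (W4*W5)
So the answer for step 2 is series.

Hence the answer: series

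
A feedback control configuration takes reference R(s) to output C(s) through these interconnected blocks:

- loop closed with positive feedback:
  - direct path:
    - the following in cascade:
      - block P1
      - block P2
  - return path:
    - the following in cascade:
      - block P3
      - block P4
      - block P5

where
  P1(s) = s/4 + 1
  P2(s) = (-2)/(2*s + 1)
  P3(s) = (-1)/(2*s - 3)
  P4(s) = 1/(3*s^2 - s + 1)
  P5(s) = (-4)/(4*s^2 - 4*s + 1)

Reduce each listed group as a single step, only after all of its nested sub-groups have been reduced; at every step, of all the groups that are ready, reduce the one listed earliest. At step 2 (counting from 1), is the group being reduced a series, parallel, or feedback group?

Step 1: multiply P1, P2 (series)
Step 2: cascade P3, P4, P5
Step 3: reduce the feedback loop with forward (P1*P2) and return (P3*P4*P5)
Step 2 collapses a series group.

Answer: series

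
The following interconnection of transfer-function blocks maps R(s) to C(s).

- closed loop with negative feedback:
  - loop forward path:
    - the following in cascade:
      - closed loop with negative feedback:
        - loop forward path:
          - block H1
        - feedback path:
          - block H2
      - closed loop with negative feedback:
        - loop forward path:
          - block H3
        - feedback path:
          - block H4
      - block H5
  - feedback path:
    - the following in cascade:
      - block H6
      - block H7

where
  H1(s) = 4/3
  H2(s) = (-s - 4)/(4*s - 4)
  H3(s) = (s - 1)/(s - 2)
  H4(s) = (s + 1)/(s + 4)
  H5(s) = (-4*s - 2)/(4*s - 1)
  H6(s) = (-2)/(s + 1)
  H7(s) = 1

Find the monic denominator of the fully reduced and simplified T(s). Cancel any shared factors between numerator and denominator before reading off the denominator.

The answer is s^5 + s^4/4 - 41*s^3/8 - 13*s^2/8 + 237*s/16 + 1/16.

Reasoning:
[1] close the feedback loop around H1, H2 = (4*s - 4)/(2*s - 7)
[2] feedback reduction of H3, H4 = (s^2 + 3*s - 4)/(2*s^2 + 2*s - 9)
[3] series reduction of [H1/(1+H1*H2)], [H3/(1+H3*H4)], H5 = (-16*s^4 - 40*s^3 + 96*s^2 - 8*s - 32)/(16*s^4 - 44*s^3 - 118*s^2 + 284*s - 63)
[4] cascade H6, H7 = (-2)/(s + 1)
[5] apply the feedback formula to ([H1/(1+H1*H2)]*[H3/(1+H3*H4)]*H5), (H6*H7) = (-16*s^5 - 56*s^4 + 56*s^3 + 88*s^2 - 40*s - 32)/(16*s^5 + 4*s^4 - 82*s^3 - 26*s^2 + 237*s + 1)
That last expression is T(s), already simplified. Scaling its denominator by 1/16 (the reciprocal of the leading coefficient) yields the monic denominator.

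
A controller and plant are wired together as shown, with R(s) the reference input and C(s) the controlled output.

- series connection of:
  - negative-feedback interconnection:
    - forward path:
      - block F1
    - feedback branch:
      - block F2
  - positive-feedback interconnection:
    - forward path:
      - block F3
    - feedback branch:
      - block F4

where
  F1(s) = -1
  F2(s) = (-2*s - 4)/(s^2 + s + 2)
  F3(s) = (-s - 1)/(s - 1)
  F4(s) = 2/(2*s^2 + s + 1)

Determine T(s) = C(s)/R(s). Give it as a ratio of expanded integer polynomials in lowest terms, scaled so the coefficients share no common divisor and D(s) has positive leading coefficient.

1. feedback reduction of F1, F2; result (-s^2 - s - 2)/(s^2 + 3*s + 6)
2. feedback reduction of F3, F4; result (-2*s^3 - 3*s^2 - 2*s - 1)/(2*s^3 - s^2 + 2*s + 1)
3. series reduction of [F1/(1+F1*F2)], [F3/(1-F3*F4)], giving the overall T(s)

Answer: (2*s^5 + 5*s^4 + 9*s^3 + 9*s^2 + 5*s + 2)/(2*s^5 + 5*s^4 + 11*s^3 + s^2 + 15*s + 6)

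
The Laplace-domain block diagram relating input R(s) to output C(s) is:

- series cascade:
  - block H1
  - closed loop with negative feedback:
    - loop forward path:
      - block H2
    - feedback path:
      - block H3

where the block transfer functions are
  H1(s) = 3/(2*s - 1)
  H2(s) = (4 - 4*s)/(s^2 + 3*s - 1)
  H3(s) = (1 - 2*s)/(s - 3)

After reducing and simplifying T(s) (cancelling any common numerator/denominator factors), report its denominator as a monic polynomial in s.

Step 1 - feedback reduction of H2, H3, giving (-4*s^2 + 16*s - 12)/(s^3 + 8*s^2 - 22*s + 7)
Step 2 - multiply H1, [H2/(1+H2*H3)] (series), giving (-12*s^2 + 48*s - 36)/(2*s^4 + 15*s^3 - 52*s^2 + 36*s - 7)
The result of step 2 is T(s) in lowest terms. Its denominator has leading coefficient 2; dividing the denominator through by 2 makes it monic.

Final answer: s^4 + 15*s^3/2 - 26*s^2 + 18*s - 7/2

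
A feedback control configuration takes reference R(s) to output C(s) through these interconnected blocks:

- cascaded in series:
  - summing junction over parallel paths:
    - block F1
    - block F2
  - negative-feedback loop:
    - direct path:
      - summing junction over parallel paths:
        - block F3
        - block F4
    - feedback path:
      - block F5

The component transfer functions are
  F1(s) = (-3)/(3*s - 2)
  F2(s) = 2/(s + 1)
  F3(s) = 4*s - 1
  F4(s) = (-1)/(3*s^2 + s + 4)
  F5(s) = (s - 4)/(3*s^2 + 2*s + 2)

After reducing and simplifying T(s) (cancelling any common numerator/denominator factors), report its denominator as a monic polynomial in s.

The answer is s^6 - 31*s^5/21 + 13*s^4/63 - 58*s^3/63 - 11*s^2/21 + 46*s/21 - 8/9.

Reasoning:
Step 1: combine F1, F2 in parallel -> (3*s - 7)/(3*s^2 + s - 2)
Step 2: add F3, F4 (parallel) -> (12*s^3 + s^2 + 15*s - 5)/(3*s^2 + s + 4)
Step 3: feedback reduction of (F3+F4), F5 -> (36*s^5 + 27*s^4 + 71*s^3 + 17*s^2 + 20*s - 10)/(21*s^4 - 38*s^3 + 31*s^2 - 55*s + 28)
Step 4: series reduction of (F1+F2), [(F3+F4)/(1+(F3+F4)*F5)] -> (108*s^6 - 171*s^5 + 24*s^4 - 446*s^3 - 59*s^2 - 170*s + 70)/(63*s^6 - 93*s^5 + 13*s^4 - 58*s^3 - 33*s^2 + 138*s - 56)
Step 4 gives the fully reduced T(s), with no common factor left to cancel. The denominator's leading coefficient is 63, so divide each of its coefficients by 63 to get the monic form.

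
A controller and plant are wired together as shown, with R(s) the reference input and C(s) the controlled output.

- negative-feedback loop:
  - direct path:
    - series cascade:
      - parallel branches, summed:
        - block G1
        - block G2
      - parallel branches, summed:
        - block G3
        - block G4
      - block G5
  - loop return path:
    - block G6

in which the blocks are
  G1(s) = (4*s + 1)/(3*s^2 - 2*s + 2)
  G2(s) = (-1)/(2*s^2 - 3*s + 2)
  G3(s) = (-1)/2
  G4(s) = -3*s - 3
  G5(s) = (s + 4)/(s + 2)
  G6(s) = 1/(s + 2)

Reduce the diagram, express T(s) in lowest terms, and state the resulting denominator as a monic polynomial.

The answer is s^6 - 13*s^5/6 - 97*s^4/6 + 47*s^3/4 + 203*s^2/12 - 61*s/3 + 8/3.

Reasoning:
Step 1. combine G1, G2 in parallel -> (8*s^3 - 13*s^2 + 7*s)/(6*s^4 - 13*s^3 + 16*s^2 - 10*s + 4)
Step 2. reduce the parallel group G3, G4 -> -3*s - 7/2
Step 3. cascade (G1+G2), (G3+G4), G5 -> (-48*s^5 - 170*s^4 + 137*s^3 + 147*s^2 - 196*s)/(12*s^5 - 2*s^4 - 20*s^3 + 44*s^2 - 32*s + 16)
Step 4. collapse the loop (((G1+G2)*(G3+G4)*G5) forward, G6 return) -> (-48*s^6 - 266*s^5 - 203*s^4 + 421*s^3 + 98*s^2 - 392*s)/(12*s^6 - 26*s^5 - 194*s^4 + 141*s^3 + 203*s^2 - 244*s + 32)
T(s) is the step-4 result (common factors already cancelled). Leading coefficient of the denominator: 12. Divide through by 12 for the monic polynomial.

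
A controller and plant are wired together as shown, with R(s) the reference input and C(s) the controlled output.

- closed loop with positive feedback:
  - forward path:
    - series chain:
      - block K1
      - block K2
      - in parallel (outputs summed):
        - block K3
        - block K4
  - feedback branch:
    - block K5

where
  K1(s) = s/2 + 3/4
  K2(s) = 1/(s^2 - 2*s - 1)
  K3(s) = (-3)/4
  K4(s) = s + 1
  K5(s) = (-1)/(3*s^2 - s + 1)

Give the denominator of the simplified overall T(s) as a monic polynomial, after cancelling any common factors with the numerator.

Step 1: add K3, K4 (parallel): s + 1/4
Step 2: combine K1, K2, (K3+K4) in series: (8*s^2 + 14*s + 3)/(16*s^2 - 32*s - 16)
Step 3: reduce the feedback loop with forward (K1*K2*(K3+K4)) and return K5: (24*s^4 + 34*s^3 + 3*s^2 + 11*s + 3)/(48*s^4 - 112*s^3 + 8*s^2 - 2*s - 13)
Step 3 gives the fully reduced T(s), with no common factor left to cancel. The denominator's leading coefficient is 48, so divide each of its coefficients by 48 to get the monic form.

Therefore the answer is s^4 - 7*s^3/3 + s^2/6 - s/24 - 13/48.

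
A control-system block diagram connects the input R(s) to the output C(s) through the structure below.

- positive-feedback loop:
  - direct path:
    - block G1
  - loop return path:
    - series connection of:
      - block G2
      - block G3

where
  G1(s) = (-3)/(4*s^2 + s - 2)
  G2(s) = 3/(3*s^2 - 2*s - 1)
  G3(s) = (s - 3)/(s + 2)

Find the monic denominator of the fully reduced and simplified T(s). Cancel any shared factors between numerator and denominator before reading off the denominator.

Step 1: cascade G2, G3; result (3*s - 9)/(3*s^3 + 4*s^2 - 5*s - 2)
Step 2: collapse the loop (G1 forward, (G2*G3) return); result (-9*s^3 - 12*s^2 + 15*s + 6)/(12*s^5 + 19*s^4 - 22*s^3 - 21*s^2 + 17*s - 23)
T(s) is the step-2 result (common factors already cancelled). Leading coefficient of the denominator: 12. Divide through by 12 for the monic polynomial.

Therefore the answer is s^5 + 19*s^4/12 - 11*s^3/6 - 7*s^2/4 + 17*s/12 - 23/12.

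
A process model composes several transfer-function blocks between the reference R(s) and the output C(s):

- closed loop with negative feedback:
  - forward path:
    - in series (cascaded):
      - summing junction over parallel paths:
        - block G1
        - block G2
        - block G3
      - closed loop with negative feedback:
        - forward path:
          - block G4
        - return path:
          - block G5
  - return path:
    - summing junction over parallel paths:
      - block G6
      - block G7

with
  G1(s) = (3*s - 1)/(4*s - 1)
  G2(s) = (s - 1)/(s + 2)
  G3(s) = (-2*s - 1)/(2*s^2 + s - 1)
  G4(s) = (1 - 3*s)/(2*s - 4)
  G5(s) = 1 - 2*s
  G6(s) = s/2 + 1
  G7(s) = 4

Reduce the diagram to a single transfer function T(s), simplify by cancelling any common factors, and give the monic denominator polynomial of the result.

The answer is s^6 - 235*s^5/54 + 41*s^4/27 + 575*s^3/54 - 79*s^2/54 - 85*s/54 + 1/3.

Reasoning:
Step 1. reduce the parallel group G1, G2, G3, giving (14*s^4 - s^3 - 27*s^2 - 4*s + 3)/(8*s^4 + 18*s^3 - s^2 - 9*s + 2)
Step 2. close the feedback loop around G4, G5, giving (1 - 3*s)/(6*s^2 - 3*s - 3)
Step 3. cascade (G1+G2+G3), [G4/(1+G4*G5)], giving (-42*s^5 + 17*s^4 + 80*s^3 - 15*s^2 - 13*s + 3)/(48*s^6 + 84*s^5 - 84*s^4 - 105*s^3 + 42*s^2 + 21*s - 6)
Step 4. combine G6, G7 in parallel, giving s/2 + 5
Step 5. reduce the feedback loop with forward ((G1+G2+G3)*[G4/(1+G4*G5)]) and return (G6+G7), giving (-84*s^5 + 34*s^4 + 160*s^3 - 30*s^2 - 26*s + 6)/(54*s^6 - 235*s^5 + 82*s^4 + 575*s^3 - 79*s^2 - 85*s + 18)
Step 5 gives the fully reduced T(s), with no common factor left to cancel. The denominator's leading coefficient is 54, so divide each of its coefficients by 54 to get the monic form.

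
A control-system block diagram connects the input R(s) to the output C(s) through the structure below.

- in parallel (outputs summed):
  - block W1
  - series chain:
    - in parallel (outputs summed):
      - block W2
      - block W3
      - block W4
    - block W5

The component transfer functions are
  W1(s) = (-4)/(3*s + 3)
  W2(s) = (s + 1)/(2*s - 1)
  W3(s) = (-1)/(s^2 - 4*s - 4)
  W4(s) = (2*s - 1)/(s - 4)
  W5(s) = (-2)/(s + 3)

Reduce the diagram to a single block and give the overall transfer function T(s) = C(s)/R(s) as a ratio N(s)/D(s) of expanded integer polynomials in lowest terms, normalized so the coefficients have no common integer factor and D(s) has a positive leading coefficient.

First reduce the diagram to T(s).

Step 1 - reduce the parallel group W2, W3, W4 -> (5*s^4 - 27*s^3 + 3*s^2 + 49*s + 8)/(2*s^4 - 17*s^3 + 32*s^2 + 20*s - 16)
Step 2 - multiply (W2+W3+W4), W5 (series) -> (-10*s^4 + 54*s^3 - 6*s^2 - 98*s - 16)/(2*s^5 - 11*s^4 - 19*s^3 + 116*s^2 + 44*s - 48)
Step 3 - parallel reduction of W1, ((W2+W3+W4)*W5); the result is T(s) itself (integer coefficients, no common factor, positive leading denominator coefficient)

Answer: (-38*s^5 + 176*s^4 + 220*s^3 - 776*s^2 - 518*s + 144)/(6*s^6 - 27*s^5 - 90*s^4 + 291*s^3 + 480*s^2 - 12*s - 144)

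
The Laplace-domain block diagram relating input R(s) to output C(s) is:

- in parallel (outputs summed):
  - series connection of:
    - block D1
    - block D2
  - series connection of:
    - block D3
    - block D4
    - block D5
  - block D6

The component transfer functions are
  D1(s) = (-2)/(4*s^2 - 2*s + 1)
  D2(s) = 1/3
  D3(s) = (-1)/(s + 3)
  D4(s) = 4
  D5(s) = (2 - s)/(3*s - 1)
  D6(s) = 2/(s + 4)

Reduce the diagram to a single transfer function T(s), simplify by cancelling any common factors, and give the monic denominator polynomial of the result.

1. combine D1, D2 in series gives (-2)/(12*s^2 - 6*s + 3)
2. reduce the series chain D3, D4, D5 gives (4*s - 8)/(3*s^2 + 8*s - 3)
3. combine (D1*D2), (D3*D4*D5), D6 in parallel gives (120*s^4 + 222*s^3 - 610*s^2 + 242*s - 90)/(36*s^5 + 222*s^4 + 237*s^3 - 258*s^2 + 159*s - 36)
The result of step 3 is T(s) in lowest terms. Its denominator has leading coefficient 36; dividing the denominator through by 36 makes it monic.

Therefore the answer is s^5 + 37*s^4/6 + 79*s^3/12 - 43*s^2/6 + 53*s/12 - 1.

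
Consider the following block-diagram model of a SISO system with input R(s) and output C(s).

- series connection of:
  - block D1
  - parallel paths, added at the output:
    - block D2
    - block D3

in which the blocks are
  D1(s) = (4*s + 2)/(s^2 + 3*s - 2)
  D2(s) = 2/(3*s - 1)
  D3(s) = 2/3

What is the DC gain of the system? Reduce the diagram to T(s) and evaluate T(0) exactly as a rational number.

Answer: 4/3

Working:
Step 1: parallel reduction of D2, D3 -> (6*s + 4)/(9*s - 3)
Step 2: series reduction of D1, (D2+D3) -> (24*s^2 + 28*s + 8)/(9*s^3 + 24*s^2 - 27*s + 6)
Evaluating the step-2 result (the overall T(s)) at s = 0 gives T(0) = 8/6 = 4/3.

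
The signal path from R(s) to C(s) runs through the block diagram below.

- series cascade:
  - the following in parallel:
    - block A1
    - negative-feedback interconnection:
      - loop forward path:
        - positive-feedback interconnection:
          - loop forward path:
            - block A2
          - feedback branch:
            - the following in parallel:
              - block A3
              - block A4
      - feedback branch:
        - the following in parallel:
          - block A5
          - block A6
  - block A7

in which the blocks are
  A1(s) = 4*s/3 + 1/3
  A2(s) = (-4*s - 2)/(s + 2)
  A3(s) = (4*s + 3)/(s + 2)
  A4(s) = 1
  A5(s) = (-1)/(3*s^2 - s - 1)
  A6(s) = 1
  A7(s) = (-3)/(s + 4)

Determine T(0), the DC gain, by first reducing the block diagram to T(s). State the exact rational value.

Step 1 - reduce the parallel group A3, A4 = (5*s + 5)/(s + 2)
Step 2 - collapse the loop (A2 forward, (A3+A4) return) = (-4*s^2 - 10*s - 4)/(21*s^2 + 34*s + 14)
Step 3 - sum the parallel branches A5, A6 = (3*s^2 - s - 2)/(3*s^2 - s - 1)
Step 4 - apply the feedback formula to [A2/(1-A2*(A3+A4))], (A5+A6) = (-12*s^4 - 26*s^3 + 2*s^2 + 14*s + 4)/(51*s^4 + 55*s^3 - 7*s^2 - 24*s - 6)
Step 5 - parallel reduction of A1, [[A2/(1-A2*(A3+A4))]/(1+[A2/(1-A2*(A3+A4))]*(A5+A6))] = (204*s^5 + 235*s^4 - 51*s^3 - 97*s^2 - 6*s + 6)/(153*s^4 + 165*s^3 - 21*s^2 - 72*s - 18)
Step 6 - series reduction of (A1+[[A2/(1-A2*(A3+A4))]/(1+[A2/(1-A2*(A3+A4))]*(A5+A6))]), A7 = (-204*s^5 - 235*s^4 + 51*s^3 + 97*s^2 + 6*s - 6)/(51*s^5 + 259*s^4 + 213*s^3 - 52*s^2 - 102*s - 24)
Step 6 gives the overall T(s). Then T(0) = -6/(-24) = 1/4.

Hence the answer: 1/4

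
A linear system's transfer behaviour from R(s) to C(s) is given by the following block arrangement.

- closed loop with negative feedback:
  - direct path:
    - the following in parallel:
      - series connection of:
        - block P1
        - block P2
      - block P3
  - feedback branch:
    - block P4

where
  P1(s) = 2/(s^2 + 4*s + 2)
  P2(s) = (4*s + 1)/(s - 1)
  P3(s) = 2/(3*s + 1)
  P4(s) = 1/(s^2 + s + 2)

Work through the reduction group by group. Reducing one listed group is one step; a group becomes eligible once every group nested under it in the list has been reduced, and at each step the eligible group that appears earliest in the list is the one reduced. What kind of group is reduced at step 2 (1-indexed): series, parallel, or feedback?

Reducing step by step:

(1) multiply P1, P2 (series)
(2) sum the parallel branches (P1*P2), P3
(3) apply the feedback formula to ((P1*P2)+P3), P4
The group at step 2 is a parallel group.

Answer: parallel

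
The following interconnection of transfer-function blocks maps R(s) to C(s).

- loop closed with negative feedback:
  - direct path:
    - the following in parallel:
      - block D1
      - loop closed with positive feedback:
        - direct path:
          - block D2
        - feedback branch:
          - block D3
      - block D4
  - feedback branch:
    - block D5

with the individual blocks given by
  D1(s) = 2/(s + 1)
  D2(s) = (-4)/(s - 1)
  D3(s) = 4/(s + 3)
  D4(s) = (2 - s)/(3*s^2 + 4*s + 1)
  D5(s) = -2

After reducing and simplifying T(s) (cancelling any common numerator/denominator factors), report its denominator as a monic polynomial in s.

1. apply the feedback formula to D2, D3 = (-4*s - 12)/(s^2 + 2*s + 13)
2. combine D1, [D2/(1-D2*D3)], D4 in parallel = (-7*s^3 - 38*s^2 + 21*s + 40)/(3*s^4 + 10*s^3 + 48*s^2 + 54*s + 13)
3. feedback reduction of (D1+[D2/(1-D2*D3)]+D4), D5 = (-7*s^3 - 38*s^2 + 21*s + 40)/(3*s^4 + 24*s^3 + 124*s^2 + 12*s - 67)
Step 3 gives the fully reduced T(s), with no common factor left to cancel. The denominator's leading coefficient is 3, so divide each of its coefficients by 3 to get the monic form.

Therefore the answer is s^4 + 8*s^3 + 124*s^2/3 + 4*s - 67/3.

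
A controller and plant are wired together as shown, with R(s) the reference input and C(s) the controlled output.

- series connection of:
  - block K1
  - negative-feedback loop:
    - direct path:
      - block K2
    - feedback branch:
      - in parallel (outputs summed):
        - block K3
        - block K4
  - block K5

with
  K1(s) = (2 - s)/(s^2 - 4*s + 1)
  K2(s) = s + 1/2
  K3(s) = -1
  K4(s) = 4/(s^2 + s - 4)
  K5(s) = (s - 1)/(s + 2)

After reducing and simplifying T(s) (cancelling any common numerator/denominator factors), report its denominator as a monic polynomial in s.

First reduce the diagram to T(s).

Step 1: add K3, K4 (parallel) gives (-s^2 - s + 8)/(s^2 + s - 4)
Step 2: feedback reduction of K2, (K3+K4) gives (-2*s^3 - 3*s^2 + 7*s + 4)/(2*s^3 + s^2 - 17*s)
Step 3: series reduction of K1, [K2/(1+K2*(K3+K4))], K5 gives (2*s^5 - 3*s^4 - 12*s^3 + 23*s^2 - 2*s - 8)/(2*s^6 - 3*s^5 - 33*s^4 + 31*s^3 + 121*s^2 - 34*s)
T(s) is the step-3 result (common factors already cancelled). Leading coefficient of the denominator: 2. Divide through by 2 for the monic polynomial.

Answer: s^6 - 3*s^5/2 - 33*s^4/2 + 31*s^3/2 + 121*s^2/2 - 17*s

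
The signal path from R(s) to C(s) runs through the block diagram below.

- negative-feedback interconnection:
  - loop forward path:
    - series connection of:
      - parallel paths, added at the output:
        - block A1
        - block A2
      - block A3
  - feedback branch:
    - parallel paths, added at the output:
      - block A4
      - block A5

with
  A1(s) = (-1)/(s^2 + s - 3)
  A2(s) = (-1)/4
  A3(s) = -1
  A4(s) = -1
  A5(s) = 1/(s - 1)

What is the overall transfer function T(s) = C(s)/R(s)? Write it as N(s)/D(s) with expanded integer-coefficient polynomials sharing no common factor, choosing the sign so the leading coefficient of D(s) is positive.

[1] combine A1, A2 in parallel; result (-s^2 - s - 1)/(4*s^2 + 4*s - 12)
[2] cascade (A1+A2), A3; result (s^2 + s + 1)/(4*s^2 + 4*s - 12)
[3] parallel reduction of A4, A5; result (2 - s)/(s - 1)
[4] reduce the feedback loop with forward ((A1+A2)*A3) and return (A4+A5), giving the overall T(s)

Therefore the answer is (s^3 - 1)/(3*s^3 + s^2 - 15*s + 14).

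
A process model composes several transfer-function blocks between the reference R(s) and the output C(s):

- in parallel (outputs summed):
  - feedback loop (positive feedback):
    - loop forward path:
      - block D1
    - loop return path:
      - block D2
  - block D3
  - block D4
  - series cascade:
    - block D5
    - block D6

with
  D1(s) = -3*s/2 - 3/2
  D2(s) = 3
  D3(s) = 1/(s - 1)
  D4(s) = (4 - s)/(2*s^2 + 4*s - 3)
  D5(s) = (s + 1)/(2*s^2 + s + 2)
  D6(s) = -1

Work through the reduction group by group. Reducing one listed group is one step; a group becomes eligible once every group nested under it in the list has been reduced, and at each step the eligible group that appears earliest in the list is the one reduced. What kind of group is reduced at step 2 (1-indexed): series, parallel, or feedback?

The answer is series.

Reasoning:
[1] feedback reduction of D1, D2
[2] cascade D5, D6
[3] sum the parallel branches [D1/(1-D1*D2)], D3, D4, (D5*D6)
The group at step 2 is a series group.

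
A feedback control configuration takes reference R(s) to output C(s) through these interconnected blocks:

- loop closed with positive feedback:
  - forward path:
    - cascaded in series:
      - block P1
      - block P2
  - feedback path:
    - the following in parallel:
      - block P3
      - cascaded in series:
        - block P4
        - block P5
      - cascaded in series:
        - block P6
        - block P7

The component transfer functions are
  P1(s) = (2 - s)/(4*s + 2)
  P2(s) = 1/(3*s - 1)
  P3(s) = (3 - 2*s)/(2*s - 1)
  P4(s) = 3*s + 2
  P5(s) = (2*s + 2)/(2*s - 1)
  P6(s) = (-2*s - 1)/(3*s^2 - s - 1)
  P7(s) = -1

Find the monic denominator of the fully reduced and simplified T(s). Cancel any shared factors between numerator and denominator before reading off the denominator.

Step 1 - combine P1, P2 in series = (2 - s)/(12*s^2 + 2*s - 2)
Step 2 - series reduction of P4, P5 = (6*s^2 + 10*s + 4)/(2*s - 1)
Step 3 - multiply P6, P7 (series) = (2*s + 1)/(3*s^2 - s - 1)
Step 4 - parallel reduction of P3, (P4*P5), (P6*P7) = (18*s^4 + 18*s^3 + 11*s^2 - 15*s - 8)/(6*s^3 - 5*s^2 - s + 1)
Step 5 - apply the feedback formula to (P1*P2), (P3+(P4*P5)+(P6*P7)) = (-6*s^4 + 17*s^3 - 9*s^2 - 3*s + 2)/(90*s^5 - 66*s^4 - 59*s^3 - 17*s^2 + 26*s + 14)
The result of step 5 is T(s) in lowest terms. Its denominator has leading coefficient 90; dividing the denominator through by 90 makes it monic.

Final answer: s^5 - 11*s^4/15 - 59*s^3/90 - 17*s^2/90 + 13*s/45 + 7/45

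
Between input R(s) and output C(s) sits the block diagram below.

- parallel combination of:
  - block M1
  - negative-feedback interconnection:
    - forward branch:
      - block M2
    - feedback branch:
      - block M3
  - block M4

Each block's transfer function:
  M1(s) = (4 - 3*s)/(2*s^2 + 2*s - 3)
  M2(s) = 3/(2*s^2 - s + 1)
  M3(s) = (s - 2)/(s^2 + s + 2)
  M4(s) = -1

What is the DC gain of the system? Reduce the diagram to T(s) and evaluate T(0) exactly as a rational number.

Step 1 - apply the feedback formula to M2, M3: (3*s^2 + 3*s + 6)/(2*s^4 + s^3 + 4*s^2 + 2*s - 4)
Step 2 - add M1, [M2/(1+M2*M3)], M4 (parallel): (-4*s^6 - 12*s^5 + 7*s^4 - 5*s^3 + 35*s^2 + 37*s - 46)/(4*s^6 + 6*s^5 + 4*s^4 + 9*s^3 - 16*s^2 - 14*s + 12)
The step-2 result is T(s). Setting s = 0: T(0) = -46/12 = -23/6.

Final answer: -23/6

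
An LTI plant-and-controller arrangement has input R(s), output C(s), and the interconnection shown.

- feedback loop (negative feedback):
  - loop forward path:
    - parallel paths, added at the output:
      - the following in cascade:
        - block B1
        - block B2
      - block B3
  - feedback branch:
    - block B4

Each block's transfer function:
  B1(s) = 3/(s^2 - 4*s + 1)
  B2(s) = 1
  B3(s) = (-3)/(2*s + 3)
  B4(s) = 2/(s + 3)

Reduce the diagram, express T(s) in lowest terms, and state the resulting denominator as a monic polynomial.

Step 1 - combine B1, B2 in series: 3/(s^2 - 4*s + 1)
Step 2 - sum the parallel branches (B1*B2), B3: (-3*s^2 + 18*s + 6)/(2*s^3 - 5*s^2 - 10*s + 3)
Step 3 - apply the feedback formula to ((B1*B2)+B3), B4: (-3*s^3 + 9*s^2 + 60*s + 18)/(2*s^4 + s^3 - 31*s^2 + 9*s + 21)
T(s) is the step-3 result (common factors already cancelled). Leading coefficient of the denominator: 2. Divide through by 2 for the monic polynomial.

Therefore the answer is s^4 + s^3/2 - 31*s^2/2 + 9*s/2 + 21/2.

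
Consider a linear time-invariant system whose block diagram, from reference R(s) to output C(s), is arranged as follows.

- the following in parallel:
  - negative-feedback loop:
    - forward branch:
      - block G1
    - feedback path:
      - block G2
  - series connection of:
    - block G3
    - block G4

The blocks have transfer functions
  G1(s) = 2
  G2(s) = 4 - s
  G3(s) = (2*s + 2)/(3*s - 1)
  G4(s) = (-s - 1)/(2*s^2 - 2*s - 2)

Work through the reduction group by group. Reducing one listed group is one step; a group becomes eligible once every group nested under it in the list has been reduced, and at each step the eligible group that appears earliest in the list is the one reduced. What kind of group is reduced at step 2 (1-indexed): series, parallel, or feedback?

Step 1: reduce the feedback loop with forward G1 and return G2
Step 2: cascade G3, G4
Step 3: reduce the parallel group [G1/(1+G1*G2)], (G3*G4)
Step 2 collapses a series group.

Answer: series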